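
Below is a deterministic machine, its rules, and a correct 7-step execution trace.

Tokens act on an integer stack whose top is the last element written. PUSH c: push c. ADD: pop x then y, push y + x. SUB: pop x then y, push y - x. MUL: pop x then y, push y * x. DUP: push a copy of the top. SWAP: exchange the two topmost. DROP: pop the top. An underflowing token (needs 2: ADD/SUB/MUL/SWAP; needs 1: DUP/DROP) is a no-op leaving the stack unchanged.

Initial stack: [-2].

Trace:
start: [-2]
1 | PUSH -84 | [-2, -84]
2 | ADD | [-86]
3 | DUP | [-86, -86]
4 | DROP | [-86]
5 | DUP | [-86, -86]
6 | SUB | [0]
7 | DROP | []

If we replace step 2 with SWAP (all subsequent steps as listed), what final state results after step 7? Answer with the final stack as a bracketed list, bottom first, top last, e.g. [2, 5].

[-84]

(re-executing from step 2 with the substitution; state before step 2: [-2, -84])
2 | SWAP | [-84, -2]
3 | DUP | [-84, -2, -2]
4 | DROP | [-84, -2]
5 | DUP | [-84, -2, -2]
6 | SUB | [-84, 0]
7 | DROP | [-84]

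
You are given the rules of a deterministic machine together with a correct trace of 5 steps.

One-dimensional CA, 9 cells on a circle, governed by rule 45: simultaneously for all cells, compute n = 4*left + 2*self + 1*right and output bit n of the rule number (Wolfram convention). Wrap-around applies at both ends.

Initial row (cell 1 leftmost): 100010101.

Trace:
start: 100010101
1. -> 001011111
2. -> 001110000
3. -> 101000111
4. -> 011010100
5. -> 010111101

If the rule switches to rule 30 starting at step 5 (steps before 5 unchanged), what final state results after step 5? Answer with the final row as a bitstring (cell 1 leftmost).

110010110

(re-executing step 5 under rule 30; state before step 5: 011010100)
5. -> 110010110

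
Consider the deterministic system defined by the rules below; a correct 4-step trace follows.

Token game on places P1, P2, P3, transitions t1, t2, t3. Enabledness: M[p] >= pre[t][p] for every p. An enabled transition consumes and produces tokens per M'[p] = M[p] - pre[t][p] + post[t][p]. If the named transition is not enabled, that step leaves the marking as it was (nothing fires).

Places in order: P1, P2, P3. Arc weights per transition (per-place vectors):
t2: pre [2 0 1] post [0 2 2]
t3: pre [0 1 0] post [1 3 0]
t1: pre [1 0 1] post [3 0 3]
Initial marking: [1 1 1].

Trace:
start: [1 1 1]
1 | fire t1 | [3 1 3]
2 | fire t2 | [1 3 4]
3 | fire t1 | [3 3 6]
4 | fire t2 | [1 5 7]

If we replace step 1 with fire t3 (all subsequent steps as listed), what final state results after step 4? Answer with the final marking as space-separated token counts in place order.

0 5 2

(re-executing from step 1 with the substitution; state before step 1: [1 1 1])
1 | fire t3 | [2 3 1]
2 | fire t2 | [0 5 2]
3 | fire t1 | [0 5 2]
4 | fire t2 | [0 5 2]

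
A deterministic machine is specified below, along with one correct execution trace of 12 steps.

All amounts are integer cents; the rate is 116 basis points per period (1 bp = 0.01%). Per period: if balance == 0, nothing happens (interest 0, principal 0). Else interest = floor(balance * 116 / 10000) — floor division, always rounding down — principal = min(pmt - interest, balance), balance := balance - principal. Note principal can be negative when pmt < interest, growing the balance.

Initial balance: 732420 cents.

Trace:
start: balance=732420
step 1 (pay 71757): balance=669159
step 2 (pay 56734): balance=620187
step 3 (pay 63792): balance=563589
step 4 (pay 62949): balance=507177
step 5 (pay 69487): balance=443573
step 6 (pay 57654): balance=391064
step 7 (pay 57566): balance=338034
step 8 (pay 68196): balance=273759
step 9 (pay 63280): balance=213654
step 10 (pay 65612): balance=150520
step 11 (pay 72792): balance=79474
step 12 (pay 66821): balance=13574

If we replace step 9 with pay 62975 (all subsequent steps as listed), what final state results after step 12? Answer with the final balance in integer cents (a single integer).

(re-executing from step 9 with the substitution; state before step 9: balance=273759)
step 9 (pay 62975): balance=213959
step 10 (pay 65612): balance=150828
step 11 (pay 72792): balance=79785
step 12 (pay 66821): balance=13889

13889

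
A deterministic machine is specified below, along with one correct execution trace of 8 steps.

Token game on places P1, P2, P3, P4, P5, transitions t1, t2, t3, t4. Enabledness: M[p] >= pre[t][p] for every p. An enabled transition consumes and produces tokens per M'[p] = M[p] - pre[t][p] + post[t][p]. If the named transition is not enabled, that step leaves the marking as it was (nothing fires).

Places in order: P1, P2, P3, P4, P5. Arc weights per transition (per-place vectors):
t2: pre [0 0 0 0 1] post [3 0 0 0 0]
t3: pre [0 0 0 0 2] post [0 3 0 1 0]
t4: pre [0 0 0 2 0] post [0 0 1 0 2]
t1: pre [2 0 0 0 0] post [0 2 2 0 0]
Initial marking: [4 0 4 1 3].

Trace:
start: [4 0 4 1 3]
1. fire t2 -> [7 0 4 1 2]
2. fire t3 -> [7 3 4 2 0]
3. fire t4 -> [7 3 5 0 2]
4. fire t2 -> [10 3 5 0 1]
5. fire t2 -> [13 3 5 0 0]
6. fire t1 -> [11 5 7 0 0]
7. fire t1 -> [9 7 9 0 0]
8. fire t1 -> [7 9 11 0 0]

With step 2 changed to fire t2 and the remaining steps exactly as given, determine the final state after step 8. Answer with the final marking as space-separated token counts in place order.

7 6 10 1 0

(re-executing from step 2 with the substitution; state before step 2: [7 0 4 1 2])
2. fire t2 -> [10 0 4 1 1]
3. fire t4 -> [10 0 4 1 1]
4. fire t2 -> [13 0 4 1 0]
5. fire t2 -> [13 0 4 1 0]
6. fire t1 -> [11 2 6 1 0]
7. fire t1 -> [9 4 8 1 0]
8. fire t1 -> [7 6 10 1 0]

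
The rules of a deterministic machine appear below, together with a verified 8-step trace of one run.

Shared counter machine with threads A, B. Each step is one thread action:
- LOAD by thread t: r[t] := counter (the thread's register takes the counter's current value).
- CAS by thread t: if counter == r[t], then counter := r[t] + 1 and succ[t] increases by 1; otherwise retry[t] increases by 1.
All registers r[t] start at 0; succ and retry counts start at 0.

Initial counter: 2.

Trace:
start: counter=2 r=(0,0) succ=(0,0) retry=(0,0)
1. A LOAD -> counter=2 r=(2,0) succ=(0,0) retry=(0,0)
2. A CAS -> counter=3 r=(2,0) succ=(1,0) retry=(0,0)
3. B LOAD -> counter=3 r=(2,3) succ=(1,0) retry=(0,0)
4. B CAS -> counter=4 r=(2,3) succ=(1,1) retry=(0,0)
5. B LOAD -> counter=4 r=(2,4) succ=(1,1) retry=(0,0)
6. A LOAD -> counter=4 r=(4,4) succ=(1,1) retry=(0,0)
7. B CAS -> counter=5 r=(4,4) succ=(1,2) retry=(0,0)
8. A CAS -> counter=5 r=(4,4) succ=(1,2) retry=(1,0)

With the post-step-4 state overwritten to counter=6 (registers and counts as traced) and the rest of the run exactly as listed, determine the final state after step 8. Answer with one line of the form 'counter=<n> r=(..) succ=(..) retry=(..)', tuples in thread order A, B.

counter=7 r=(6,6) succ=(1,2) retry=(1,0)

state after step 4 := counter=6 r=(2,3) succ=(1,1) retry=(0,0)
5. B LOAD -> counter=6 r=(2,6) succ=(1,1) retry=(0,0)
6. A LOAD -> counter=6 r=(6,6) succ=(1,1) retry=(0,0)
7. B CAS -> counter=7 r=(6,6) succ=(1,2) retry=(0,0)
8. A CAS -> counter=7 r=(6,6) succ=(1,2) retry=(1,0)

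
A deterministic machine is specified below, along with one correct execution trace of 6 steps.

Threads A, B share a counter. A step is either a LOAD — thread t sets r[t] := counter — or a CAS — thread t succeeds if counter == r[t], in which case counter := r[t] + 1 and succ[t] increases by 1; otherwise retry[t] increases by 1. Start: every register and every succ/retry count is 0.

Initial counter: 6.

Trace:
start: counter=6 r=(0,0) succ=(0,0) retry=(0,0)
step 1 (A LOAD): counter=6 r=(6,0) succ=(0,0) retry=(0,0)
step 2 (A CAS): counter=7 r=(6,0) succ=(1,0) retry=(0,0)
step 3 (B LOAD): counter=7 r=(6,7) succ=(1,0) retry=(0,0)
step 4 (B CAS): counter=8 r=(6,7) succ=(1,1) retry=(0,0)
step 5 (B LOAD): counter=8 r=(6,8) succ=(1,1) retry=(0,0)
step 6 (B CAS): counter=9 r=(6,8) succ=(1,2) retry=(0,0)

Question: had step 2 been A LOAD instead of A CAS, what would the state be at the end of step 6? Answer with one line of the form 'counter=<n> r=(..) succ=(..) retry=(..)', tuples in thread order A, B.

(re-executing from step 2 with the substitution; state before step 2: counter=6 r=(6,0) succ=(0,0) retry=(0,0))
step 2 (A LOAD): counter=6 r=(6,0) succ=(0,0) retry=(0,0)
step 3 (B LOAD): counter=6 r=(6,6) succ=(0,0) retry=(0,0)
step 4 (B CAS): counter=7 r=(6,6) succ=(0,1) retry=(0,0)
step 5 (B LOAD): counter=7 r=(6,7) succ=(0,1) retry=(0,0)
step 6 (B CAS): counter=8 r=(6,7) succ=(0,2) retry=(0,0)

counter=8 r=(6,7) succ=(0,2) retry=(0,0)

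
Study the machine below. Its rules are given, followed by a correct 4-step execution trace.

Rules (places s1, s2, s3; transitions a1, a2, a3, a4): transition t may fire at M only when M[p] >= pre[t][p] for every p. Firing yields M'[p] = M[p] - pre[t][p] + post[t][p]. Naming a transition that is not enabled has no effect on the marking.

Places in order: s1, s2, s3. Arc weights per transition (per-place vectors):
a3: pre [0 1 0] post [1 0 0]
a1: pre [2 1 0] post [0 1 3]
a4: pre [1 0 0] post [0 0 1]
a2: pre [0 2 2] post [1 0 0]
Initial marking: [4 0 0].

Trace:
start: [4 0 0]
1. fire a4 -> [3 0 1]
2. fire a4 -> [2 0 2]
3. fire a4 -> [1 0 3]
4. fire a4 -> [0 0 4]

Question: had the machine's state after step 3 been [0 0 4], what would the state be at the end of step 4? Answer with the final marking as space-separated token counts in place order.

0 0 4

state after step 3 := [0 0 4]
4. fire a4 -> [0 0 4]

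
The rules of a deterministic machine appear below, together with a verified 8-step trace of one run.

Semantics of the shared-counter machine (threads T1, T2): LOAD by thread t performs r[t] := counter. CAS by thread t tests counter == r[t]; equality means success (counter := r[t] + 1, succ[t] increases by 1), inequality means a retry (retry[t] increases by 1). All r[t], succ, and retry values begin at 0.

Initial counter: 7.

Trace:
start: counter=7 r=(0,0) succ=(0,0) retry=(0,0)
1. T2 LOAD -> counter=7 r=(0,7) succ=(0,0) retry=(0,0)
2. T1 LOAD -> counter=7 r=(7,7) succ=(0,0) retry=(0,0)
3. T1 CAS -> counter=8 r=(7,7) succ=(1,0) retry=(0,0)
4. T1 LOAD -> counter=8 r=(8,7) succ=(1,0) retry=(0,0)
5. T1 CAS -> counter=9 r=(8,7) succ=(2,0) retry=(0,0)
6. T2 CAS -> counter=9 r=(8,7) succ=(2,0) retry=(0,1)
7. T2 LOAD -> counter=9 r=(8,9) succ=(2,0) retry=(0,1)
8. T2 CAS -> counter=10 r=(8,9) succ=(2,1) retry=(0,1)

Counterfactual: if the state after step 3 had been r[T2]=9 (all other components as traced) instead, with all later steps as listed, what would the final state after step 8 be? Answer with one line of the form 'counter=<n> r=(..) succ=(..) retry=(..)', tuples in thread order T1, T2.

counter=11 r=(8,10) succ=(2,2) retry=(0,0)

state after step 3 := counter=8 r=(7,9) succ=(1,0) retry=(0,0)
4. T1 LOAD -> counter=8 r=(8,9) succ=(1,0) retry=(0,0)
5. T1 CAS -> counter=9 r=(8,9) succ=(2,0) retry=(0,0)
6. T2 CAS -> counter=10 r=(8,9) succ=(2,1) retry=(0,0)
7. T2 LOAD -> counter=10 r=(8,10) succ=(2,1) retry=(0,0)
8. T2 CAS -> counter=11 r=(8,10) succ=(2,2) retry=(0,0)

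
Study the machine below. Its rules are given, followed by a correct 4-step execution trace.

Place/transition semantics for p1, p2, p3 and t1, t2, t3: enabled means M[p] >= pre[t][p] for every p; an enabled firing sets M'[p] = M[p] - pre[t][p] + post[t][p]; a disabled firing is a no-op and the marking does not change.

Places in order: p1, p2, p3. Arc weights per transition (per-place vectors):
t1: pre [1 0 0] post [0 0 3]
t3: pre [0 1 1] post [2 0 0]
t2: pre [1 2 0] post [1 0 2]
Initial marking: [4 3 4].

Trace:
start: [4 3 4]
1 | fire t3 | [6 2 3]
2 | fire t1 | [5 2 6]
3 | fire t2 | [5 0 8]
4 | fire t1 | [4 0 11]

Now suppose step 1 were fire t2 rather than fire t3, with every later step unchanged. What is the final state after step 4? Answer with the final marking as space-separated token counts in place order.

2 1 12

(re-executing from step 1 with the substitution; state before step 1: [4 3 4])
1 | fire t2 | [4 1 6]
2 | fire t1 | [3 1 9]
3 | fire t2 | [3 1 9]
4 | fire t1 | [2 1 12]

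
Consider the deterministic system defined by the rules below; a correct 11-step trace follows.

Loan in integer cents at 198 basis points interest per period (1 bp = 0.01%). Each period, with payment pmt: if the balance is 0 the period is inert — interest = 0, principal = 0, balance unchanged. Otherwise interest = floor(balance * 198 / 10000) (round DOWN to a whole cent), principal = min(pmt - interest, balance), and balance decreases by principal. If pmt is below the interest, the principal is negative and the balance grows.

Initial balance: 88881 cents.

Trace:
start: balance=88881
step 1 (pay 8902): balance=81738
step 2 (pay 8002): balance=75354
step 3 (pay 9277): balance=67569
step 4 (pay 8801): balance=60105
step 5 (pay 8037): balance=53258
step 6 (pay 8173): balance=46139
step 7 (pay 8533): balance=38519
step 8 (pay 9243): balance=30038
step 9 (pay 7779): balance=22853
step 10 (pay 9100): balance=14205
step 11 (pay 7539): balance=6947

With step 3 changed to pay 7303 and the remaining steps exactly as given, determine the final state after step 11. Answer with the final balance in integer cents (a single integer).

(re-executing from step 3 with the substitution; state before step 3: balance=75354)
step 3 (pay 7303): balance=69543
step 4 (pay 8801): balance=62118
step 5 (pay 8037): balance=55310
step 6 (pay 8173): balance=48232
step 7 (pay 8533): balance=40653
step 8 (pay 9243): balance=32214
step 9 (pay 7779): balance=25072
step 10 (pay 9100): balance=16468
step 11 (pay 7539): balance=9255

9255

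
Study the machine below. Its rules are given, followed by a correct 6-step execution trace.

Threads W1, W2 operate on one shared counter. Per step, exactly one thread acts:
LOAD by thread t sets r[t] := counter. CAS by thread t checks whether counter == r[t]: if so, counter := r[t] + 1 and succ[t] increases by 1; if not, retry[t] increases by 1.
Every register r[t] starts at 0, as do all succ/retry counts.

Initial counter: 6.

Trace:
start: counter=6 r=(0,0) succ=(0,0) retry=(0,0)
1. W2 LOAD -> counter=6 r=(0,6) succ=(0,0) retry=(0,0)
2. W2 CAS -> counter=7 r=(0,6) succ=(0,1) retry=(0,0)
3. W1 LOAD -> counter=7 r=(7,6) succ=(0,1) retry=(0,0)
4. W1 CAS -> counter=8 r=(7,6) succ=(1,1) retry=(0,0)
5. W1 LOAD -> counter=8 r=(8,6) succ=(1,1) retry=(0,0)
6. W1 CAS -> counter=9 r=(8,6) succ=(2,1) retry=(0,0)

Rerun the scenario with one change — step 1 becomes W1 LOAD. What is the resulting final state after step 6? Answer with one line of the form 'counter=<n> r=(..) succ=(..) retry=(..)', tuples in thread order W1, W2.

(re-executing from step 1 with the substitution; state before step 1: counter=6 r=(0,0) succ=(0,0) retry=(0,0))
1. W1 LOAD -> counter=6 r=(6,0) succ=(0,0) retry=(0,0)
2. W2 CAS -> counter=6 r=(6,0) succ=(0,0) retry=(0,1)
3. W1 LOAD -> counter=6 r=(6,0) succ=(0,0) retry=(0,1)
4. W1 CAS -> counter=7 r=(6,0) succ=(1,0) retry=(0,1)
5. W1 LOAD -> counter=7 r=(7,0) succ=(1,0) retry=(0,1)
6. W1 CAS -> counter=8 r=(7,0) succ=(2,0) retry=(0,1)

counter=8 r=(7,0) succ=(2,0) retry=(0,1)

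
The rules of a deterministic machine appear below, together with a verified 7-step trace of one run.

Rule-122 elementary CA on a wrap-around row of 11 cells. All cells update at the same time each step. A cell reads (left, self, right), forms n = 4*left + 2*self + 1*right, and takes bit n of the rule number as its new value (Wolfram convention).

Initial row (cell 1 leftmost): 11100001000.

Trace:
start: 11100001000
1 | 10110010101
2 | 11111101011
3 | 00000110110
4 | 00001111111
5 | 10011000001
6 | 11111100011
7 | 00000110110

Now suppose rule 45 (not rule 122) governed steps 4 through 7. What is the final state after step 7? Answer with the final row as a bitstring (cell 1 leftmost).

(re-executing steps 4..7 under rule 45; state before step 4: 00000110110)
4 | 11110101100
5 | 10001111000
6 | 10101000010
7 | 11111011011

11111011011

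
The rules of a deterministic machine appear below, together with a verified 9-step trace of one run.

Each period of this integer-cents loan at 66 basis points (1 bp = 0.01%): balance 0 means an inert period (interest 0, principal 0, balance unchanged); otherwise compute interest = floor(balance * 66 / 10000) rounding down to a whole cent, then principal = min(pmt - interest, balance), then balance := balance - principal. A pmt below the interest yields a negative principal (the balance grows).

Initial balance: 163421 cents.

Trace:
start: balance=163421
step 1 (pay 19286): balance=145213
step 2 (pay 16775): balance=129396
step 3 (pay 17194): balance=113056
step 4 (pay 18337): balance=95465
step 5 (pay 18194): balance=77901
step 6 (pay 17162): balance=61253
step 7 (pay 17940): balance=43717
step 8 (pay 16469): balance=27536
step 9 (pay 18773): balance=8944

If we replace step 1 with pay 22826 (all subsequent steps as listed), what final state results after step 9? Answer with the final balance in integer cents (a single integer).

5213

(re-executing from step 1 with the substitution; state before step 1: balance=163421)
step 1 (pay 22826): balance=141673
step 2 (pay 16775): balance=125833
step 3 (pay 17194): balance=109469
step 4 (pay 18337): balance=91854
step 5 (pay 18194): balance=74266
step 6 (pay 17162): balance=57594
step 7 (pay 17940): balance=40034
step 8 (pay 16469): balance=23829
step 9 (pay 18773): balance=5213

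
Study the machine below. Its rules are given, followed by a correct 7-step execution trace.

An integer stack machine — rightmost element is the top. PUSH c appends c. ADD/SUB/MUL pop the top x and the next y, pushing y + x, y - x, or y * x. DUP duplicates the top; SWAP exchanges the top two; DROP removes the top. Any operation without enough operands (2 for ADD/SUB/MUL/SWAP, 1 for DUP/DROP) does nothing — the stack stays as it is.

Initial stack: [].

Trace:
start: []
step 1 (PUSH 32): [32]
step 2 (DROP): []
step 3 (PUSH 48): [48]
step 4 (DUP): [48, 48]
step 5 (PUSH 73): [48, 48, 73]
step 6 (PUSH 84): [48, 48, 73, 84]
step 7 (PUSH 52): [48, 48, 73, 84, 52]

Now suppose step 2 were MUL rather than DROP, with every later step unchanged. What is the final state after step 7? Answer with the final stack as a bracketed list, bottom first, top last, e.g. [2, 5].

[32, 48, 48, 73, 84, 52]

(re-executing from step 2 with the substitution; state before step 2: [32])
step 2 (MUL): [32]
step 3 (PUSH 48): [32, 48]
step 4 (DUP): [32, 48, 48]
step 5 (PUSH 73): [32, 48, 48, 73]
step 6 (PUSH 84): [32, 48, 48, 73, 84]
step 7 (PUSH 52): [32, 48, 48, 73, 84, 52]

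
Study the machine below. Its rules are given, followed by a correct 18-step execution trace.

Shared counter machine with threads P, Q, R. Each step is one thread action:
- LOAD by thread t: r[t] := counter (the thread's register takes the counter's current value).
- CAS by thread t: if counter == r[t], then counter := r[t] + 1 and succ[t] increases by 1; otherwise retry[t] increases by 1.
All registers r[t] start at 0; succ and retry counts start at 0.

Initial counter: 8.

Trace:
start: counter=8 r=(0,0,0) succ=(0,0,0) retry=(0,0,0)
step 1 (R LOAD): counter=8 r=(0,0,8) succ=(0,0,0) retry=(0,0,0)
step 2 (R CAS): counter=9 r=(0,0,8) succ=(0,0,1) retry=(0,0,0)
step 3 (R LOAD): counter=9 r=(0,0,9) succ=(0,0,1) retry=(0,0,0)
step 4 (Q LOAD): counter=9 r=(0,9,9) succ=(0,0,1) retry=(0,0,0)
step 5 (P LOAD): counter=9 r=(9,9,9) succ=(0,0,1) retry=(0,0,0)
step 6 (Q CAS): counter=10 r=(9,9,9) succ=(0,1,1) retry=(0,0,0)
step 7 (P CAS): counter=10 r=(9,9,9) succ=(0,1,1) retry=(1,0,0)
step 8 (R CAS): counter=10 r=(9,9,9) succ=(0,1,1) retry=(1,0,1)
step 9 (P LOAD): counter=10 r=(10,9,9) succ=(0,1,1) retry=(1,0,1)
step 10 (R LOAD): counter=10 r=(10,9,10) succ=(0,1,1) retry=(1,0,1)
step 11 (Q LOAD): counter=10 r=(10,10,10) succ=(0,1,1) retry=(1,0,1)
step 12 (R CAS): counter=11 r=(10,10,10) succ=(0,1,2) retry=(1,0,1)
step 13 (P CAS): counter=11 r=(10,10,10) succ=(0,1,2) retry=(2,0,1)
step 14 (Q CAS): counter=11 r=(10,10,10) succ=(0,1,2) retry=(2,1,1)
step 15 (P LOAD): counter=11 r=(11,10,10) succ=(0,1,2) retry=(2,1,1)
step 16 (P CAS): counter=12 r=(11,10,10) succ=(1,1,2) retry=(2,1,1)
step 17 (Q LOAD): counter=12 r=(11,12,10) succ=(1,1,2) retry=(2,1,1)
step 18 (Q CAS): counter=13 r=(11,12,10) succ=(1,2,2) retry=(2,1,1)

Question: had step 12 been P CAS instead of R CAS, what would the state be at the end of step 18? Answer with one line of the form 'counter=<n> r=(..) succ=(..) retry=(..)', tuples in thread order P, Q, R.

(re-executing from step 12 with the substitution; state before step 12: counter=10 r=(10,10,10) succ=(0,1,1) retry=(1,0,1))
step 12 (P CAS): counter=11 r=(10,10,10) succ=(1,1,1) retry=(1,0,1)
step 13 (P CAS): counter=11 r=(10,10,10) succ=(1,1,1) retry=(2,0,1)
step 14 (Q CAS): counter=11 r=(10,10,10) succ=(1,1,1) retry=(2,1,1)
step 15 (P LOAD): counter=11 r=(11,10,10) succ=(1,1,1) retry=(2,1,1)
step 16 (P CAS): counter=12 r=(11,10,10) succ=(2,1,1) retry=(2,1,1)
step 17 (Q LOAD): counter=12 r=(11,12,10) succ=(2,1,1) retry=(2,1,1)
step 18 (Q CAS): counter=13 r=(11,12,10) succ=(2,2,1) retry=(2,1,1)

counter=13 r=(11,12,10) succ=(2,2,1) retry=(2,1,1)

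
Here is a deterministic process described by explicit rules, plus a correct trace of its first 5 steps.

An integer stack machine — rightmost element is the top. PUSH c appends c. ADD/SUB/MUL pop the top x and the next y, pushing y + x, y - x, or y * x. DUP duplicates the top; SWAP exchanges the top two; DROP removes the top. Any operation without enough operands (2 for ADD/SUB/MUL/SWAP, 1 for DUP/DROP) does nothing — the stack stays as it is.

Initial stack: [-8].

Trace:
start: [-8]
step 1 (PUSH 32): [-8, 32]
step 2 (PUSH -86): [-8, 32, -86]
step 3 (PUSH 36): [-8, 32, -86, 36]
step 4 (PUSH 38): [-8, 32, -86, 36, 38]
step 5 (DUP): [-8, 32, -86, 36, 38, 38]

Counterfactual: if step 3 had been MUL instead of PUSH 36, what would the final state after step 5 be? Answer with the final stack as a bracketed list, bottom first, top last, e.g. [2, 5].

(re-executing from step 3 with the substitution; state before step 3: [-8, 32, -86])
step 3 (MUL): [-8, -2752]
step 4 (PUSH 38): [-8, -2752, 38]
step 5 (DUP): [-8, -2752, 38, 38]

[-8, -2752, 38, 38]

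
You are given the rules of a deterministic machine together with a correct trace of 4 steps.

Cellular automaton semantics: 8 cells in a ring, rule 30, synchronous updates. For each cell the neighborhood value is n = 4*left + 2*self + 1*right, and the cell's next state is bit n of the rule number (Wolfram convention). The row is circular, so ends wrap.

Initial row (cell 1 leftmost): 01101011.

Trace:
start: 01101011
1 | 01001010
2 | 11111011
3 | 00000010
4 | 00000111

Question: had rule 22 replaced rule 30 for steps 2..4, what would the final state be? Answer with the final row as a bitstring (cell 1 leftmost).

00000000

(re-executing steps 2..4 under rule 22; state before step 2: 01001010)
2 | 11111011
3 | 00000000
4 | 00000000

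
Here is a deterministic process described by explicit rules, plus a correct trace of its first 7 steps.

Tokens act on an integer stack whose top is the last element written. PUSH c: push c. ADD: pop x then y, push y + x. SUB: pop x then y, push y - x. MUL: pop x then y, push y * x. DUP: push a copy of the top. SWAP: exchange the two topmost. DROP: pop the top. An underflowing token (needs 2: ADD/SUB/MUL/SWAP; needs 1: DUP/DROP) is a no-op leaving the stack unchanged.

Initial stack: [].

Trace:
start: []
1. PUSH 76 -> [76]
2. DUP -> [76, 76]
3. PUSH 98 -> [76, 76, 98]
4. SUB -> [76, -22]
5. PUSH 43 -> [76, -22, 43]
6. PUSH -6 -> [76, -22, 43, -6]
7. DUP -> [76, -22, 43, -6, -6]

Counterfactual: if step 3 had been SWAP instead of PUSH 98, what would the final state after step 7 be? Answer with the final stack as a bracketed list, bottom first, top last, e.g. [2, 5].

(re-executing from step 3 with the substitution; state before step 3: [76, 76])
3. SWAP -> [76, 76]
4. SUB -> [0]
5. PUSH 43 -> [0, 43]
6. PUSH -6 -> [0, 43, -6]
7. DUP -> [0, 43, -6, -6]

[0, 43, -6, -6]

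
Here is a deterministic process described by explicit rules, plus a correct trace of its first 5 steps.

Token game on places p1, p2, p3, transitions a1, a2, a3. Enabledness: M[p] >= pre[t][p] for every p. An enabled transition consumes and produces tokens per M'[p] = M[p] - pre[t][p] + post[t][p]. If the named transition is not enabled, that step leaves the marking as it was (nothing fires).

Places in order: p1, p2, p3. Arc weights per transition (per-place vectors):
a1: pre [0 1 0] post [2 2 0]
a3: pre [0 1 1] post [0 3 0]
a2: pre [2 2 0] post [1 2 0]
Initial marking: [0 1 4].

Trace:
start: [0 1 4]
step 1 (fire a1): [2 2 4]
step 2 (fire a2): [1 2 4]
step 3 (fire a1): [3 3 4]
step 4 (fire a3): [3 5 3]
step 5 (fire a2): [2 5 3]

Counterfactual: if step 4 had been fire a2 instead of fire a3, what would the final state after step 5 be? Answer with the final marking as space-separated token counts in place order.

(re-executing from step 4 with the substitution; state before step 4: [3 3 4])
step 4 (fire a2): [2 3 4]
step 5 (fire a2): [1 3 4]

1 3 4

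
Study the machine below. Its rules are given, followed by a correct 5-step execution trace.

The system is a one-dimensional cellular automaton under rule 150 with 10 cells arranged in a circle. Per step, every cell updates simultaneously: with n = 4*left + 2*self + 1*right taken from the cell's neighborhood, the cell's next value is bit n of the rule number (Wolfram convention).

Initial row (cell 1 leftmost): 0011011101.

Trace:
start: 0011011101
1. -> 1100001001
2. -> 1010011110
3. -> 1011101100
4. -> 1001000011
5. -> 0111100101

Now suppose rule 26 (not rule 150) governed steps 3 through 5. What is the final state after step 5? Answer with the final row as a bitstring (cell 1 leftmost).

0110110100

(re-executing steps 3..5 under rule 26; state before step 3: 1010011110)
3. -> 0001110000
4. -> 0011001000
5. -> 0110110100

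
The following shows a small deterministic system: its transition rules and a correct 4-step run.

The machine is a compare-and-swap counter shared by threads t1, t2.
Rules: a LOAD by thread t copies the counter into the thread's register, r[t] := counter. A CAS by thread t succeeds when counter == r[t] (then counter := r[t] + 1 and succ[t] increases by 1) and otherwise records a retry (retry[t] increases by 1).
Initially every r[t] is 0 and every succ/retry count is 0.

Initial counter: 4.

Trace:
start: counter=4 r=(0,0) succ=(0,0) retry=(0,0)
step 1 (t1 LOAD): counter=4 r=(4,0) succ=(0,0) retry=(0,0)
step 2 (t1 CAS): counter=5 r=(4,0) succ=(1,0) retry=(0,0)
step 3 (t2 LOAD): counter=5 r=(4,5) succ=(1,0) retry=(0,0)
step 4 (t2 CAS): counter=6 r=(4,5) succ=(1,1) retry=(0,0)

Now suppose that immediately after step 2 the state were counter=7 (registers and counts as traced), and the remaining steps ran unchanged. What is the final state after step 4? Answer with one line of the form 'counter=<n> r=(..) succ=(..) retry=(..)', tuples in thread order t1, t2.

counter=8 r=(4,7) succ=(1,1) retry=(0,0)

state after step 2 := counter=7 r=(4,0) succ=(1,0) retry=(0,0)
step 3 (t2 LOAD): counter=7 r=(4,7) succ=(1,0) retry=(0,0)
step 4 (t2 CAS): counter=8 r=(4,7) succ=(1,1) retry=(0,0)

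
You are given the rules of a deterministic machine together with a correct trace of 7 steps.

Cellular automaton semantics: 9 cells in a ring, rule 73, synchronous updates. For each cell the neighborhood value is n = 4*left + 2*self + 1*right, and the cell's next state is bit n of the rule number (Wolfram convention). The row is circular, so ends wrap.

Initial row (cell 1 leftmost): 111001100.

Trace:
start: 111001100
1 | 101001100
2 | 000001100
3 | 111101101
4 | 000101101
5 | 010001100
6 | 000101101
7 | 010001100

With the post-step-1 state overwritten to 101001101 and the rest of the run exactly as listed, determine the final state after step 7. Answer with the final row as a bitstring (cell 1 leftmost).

101101101

state after step 1 := 101001101
2 | 100001101
3 | 101101101
4 | 101101101
5 | 101101101
6 | 101101101
7 | 101101101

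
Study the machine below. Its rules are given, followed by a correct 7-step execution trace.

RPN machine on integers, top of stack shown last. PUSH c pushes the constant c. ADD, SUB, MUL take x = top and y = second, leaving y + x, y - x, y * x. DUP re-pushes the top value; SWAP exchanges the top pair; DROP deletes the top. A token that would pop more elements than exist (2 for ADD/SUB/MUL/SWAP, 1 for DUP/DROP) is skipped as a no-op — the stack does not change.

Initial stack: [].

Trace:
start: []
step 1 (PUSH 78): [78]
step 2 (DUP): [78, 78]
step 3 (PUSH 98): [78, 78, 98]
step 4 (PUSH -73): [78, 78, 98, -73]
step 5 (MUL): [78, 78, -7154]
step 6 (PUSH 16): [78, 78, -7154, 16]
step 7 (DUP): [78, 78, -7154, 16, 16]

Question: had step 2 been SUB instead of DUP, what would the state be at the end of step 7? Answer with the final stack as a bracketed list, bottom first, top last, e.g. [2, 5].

(re-executing from step 2 with the substitution; state before step 2: [78])
step 2 (SUB): [78]
step 3 (PUSH 98): [78, 98]
step 4 (PUSH -73): [78, 98, -73]
step 5 (MUL): [78, -7154]
step 6 (PUSH 16): [78, -7154, 16]
step 7 (DUP): [78, -7154, 16, 16]

[78, -7154, 16, 16]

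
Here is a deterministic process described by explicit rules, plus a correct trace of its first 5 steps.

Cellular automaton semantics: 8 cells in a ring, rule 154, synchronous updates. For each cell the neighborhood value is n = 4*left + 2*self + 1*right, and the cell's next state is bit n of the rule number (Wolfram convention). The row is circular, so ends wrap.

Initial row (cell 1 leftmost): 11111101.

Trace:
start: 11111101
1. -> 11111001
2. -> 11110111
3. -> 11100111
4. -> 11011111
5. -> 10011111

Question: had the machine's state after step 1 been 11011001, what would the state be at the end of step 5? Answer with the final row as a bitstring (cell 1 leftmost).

state after step 1 := 11011001
2. -> 10010111
3. -> 01100111
4. -> 01011110
5. -> 10011101

10011101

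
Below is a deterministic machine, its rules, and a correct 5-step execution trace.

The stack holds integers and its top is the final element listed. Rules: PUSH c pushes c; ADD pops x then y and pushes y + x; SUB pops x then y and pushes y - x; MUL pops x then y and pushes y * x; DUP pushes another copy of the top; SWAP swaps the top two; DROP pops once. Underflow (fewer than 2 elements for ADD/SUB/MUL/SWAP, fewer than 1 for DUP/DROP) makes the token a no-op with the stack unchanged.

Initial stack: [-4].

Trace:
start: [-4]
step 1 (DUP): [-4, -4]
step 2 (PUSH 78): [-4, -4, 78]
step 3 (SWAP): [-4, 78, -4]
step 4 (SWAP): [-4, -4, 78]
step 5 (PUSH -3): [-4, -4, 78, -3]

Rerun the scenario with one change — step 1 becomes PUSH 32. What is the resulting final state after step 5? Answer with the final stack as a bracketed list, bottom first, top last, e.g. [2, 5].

(re-executing from step 1 with the substitution; state before step 1: [-4])
step 1 (PUSH 32): [-4, 32]
step 2 (PUSH 78): [-4, 32, 78]
step 3 (SWAP): [-4, 78, 32]
step 4 (SWAP): [-4, 32, 78]
step 5 (PUSH -3): [-4, 32, 78, -3]

[-4, 32, 78, -3]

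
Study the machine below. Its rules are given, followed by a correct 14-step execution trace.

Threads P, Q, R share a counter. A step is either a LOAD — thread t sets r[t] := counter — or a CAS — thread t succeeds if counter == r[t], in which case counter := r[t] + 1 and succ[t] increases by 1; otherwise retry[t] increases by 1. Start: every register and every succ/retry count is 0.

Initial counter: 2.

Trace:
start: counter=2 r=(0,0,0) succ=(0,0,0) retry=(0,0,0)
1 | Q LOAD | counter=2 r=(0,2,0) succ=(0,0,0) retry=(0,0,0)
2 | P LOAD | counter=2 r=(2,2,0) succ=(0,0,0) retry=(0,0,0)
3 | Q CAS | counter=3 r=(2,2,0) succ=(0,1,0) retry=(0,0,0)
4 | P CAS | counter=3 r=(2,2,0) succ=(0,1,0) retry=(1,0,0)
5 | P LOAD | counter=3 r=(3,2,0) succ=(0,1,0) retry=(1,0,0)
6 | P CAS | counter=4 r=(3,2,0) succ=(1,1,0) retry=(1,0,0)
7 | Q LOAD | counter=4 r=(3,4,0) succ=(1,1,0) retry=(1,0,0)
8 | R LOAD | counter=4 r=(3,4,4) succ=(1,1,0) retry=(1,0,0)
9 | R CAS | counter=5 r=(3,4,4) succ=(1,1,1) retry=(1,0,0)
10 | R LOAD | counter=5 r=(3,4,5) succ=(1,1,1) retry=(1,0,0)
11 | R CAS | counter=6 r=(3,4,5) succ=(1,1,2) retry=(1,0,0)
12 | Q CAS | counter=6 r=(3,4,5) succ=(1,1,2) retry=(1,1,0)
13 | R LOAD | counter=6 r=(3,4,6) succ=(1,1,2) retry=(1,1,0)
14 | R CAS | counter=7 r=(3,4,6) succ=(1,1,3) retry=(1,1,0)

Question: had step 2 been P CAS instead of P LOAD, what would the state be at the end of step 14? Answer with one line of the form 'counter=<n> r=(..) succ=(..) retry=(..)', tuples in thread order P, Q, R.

(re-executing from step 2 with the substitution; state before step 2: counter=2 r=(0,2,0) succ=(0,0,0) retry=(0,0,0))
2 | P CAS | counter=2 r=(0,2,0) succ=(0,0,0) retry=(1,0,0)
3 | Q CAS | counter=3 r=(0,2,0) succ=(0,1,0) retry=(1,0,0)
4 | P CAS | counter=3 r=(0,2,0) succ=(0,1,0) retry=(2,0,0)
5 | P LOAD | counter=3 r=(3,2,0) succ=(0,1,0) retry=(2,0,0)
6 | P CAS | counter=4 r=(3,2,0) succ=(1,1,0) retry=(2,0,0)
7 | Q LOAD | counter=4 r=(3,4,0) succ=(1,1,0) retry=(2,0,0)
8 | R LOAD | counter=4 r=(3,4,4) succ=(1,1,0) retry=(2,0,0)
9 | R CAS | counter=5 r=(3,4,4) succ=(1,1,1) retry=(2,0,0)
10 | R LOAD | counter=5 r=(3,4,5) succ=(1,1,1) retry=(2,0,0)
11 | R CAS | counter=6 r=(3,4,5) succ=(1,1,2) retry=(2,0,0)
12 | Q CAS | counter=6 r=(3,4,5) succ=(1,1,2) retry=(2,1,0)
13 | R LOAD | counter=6 r=(3,4,6) succ=(1,1,2) retry=(2,1,0)
14 | R CAS | counter=7 r=(3,4,6) succ=(1,1,3) retry=(2,1,0)

counter=7 r=(3,4,6) succ=(1,1,3) retry=(2,1,0)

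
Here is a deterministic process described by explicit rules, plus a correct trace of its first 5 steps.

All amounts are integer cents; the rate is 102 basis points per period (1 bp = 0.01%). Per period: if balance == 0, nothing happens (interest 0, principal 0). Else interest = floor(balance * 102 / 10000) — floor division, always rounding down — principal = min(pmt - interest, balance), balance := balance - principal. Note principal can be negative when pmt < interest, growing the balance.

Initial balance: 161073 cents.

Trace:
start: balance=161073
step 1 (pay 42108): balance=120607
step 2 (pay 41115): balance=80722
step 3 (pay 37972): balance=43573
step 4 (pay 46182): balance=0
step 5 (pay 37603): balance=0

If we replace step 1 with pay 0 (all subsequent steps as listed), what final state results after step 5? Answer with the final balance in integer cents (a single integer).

(re-executing from step 1 with the substitution; state before step 1: balance=161073)
step 1 (pay 0): balance=162715
step 2 (pay 41115): balance=123259
step 3 (pay 37972): balance=86544
step 4 (pay 46182): balance=41244
step 5 (pay 37603): balance=4061

4061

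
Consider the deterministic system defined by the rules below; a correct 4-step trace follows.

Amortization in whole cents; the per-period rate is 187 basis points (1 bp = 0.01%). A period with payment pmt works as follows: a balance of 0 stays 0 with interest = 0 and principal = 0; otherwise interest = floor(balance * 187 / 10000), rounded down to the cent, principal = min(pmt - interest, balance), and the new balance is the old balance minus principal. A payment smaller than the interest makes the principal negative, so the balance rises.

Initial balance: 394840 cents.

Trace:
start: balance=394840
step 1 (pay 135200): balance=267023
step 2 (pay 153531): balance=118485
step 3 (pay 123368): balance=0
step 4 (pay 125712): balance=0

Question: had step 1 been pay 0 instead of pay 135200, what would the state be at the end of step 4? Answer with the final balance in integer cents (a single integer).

14497

(re-executing from step 1 with the substitution; state before step 1: balance=394840)
step 1 (pay 0): balance=402223
step 2 (pay 153531): balance=256213
step 3 (pay 123368): balance=137636
step 4 (pay 125712): balance=14497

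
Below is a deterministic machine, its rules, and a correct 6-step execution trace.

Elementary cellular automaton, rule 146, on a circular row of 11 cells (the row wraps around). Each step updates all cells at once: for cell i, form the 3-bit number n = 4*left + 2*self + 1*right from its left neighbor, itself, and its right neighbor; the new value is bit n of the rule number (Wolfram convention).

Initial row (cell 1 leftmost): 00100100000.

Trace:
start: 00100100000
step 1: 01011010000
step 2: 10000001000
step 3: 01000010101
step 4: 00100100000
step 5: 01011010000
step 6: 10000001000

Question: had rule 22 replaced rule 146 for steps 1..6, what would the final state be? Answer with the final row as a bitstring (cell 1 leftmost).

(re-executing steps 1..6 under rule 22; state before step 1: 00100100000)
step 1: 01111110000
step 2: 10000001000
step 3: 11000011101
step 4: 00100100000
step 5: 01111110000
step 6: 10000001000

10000001000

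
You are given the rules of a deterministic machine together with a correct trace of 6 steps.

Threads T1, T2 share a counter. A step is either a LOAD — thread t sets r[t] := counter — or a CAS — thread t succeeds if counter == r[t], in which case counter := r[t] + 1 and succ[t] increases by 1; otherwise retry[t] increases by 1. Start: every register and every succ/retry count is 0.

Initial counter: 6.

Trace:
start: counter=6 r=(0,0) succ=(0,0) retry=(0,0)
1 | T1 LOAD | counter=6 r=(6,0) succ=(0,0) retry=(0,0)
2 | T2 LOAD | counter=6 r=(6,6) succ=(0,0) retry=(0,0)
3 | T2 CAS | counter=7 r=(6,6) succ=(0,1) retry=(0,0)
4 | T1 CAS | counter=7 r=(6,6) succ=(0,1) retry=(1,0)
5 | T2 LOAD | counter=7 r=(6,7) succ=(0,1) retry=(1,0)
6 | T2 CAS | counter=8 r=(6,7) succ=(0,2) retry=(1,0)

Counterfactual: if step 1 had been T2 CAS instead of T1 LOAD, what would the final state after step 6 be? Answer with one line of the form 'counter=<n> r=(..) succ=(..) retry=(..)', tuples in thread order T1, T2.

(re-executing from step 1 with the substitution; state before step 1: counter=6 r=(0,0) succ=(0,0) retry=(0,0))
1 | T2 CAS | counter=6 r=(0,0) succ=(0,0) retry=(0,1)
2 | T2 LOAD | counter=6 r=(0,6) succ=(0,0) retry=(0,1)
3 | T2 CAS | counter=7 r=(0,6) succ=(0,1) retry=(0,1)
4 | T1 CAS | counter=7 r=(0,6) succ=(0,1) retry=(1,1)
5 | T2 LOAD | counter=7 r=(0,7) succ=(0,1) retry=(1,1)
6 | T2 CAS | counter=8 r=(0,7) succ=(0,2) retry=(1,1)

counter=8 r=(0,7) succ=(0,2) retry=(1,1)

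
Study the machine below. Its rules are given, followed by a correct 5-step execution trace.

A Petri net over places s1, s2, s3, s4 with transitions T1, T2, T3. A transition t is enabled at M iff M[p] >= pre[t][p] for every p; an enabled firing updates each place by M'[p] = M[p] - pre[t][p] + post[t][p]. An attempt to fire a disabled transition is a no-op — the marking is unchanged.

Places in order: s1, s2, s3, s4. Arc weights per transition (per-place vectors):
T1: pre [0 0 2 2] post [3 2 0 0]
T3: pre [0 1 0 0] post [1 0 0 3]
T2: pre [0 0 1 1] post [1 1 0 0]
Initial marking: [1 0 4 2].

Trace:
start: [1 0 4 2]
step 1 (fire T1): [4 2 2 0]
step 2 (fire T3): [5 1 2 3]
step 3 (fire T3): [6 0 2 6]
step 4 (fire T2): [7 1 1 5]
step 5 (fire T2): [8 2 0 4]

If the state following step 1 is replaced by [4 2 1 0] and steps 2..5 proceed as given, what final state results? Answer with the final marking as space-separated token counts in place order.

7 1 0 5

state after step 1 := [4 2 1 0]
step 2 (fire T3): [5 1 1 3]
step 3 (fire T3): [6 0 1 6]
step 4 (fire T2): [7 1 0 5]
step 5 (fire T2): [7 1 0 5]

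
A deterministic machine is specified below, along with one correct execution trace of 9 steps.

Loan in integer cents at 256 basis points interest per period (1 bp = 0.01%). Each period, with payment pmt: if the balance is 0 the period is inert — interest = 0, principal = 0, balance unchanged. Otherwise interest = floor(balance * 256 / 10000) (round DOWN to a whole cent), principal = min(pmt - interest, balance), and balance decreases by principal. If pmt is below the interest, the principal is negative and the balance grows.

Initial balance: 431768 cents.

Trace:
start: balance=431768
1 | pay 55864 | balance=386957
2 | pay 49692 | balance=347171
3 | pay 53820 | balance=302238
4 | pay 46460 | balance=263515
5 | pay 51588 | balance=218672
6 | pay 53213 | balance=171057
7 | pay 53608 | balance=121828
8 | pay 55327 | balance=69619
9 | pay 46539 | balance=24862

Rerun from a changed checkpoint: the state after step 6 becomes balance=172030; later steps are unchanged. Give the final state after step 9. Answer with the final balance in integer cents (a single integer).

state after step 6 := balance=172030
7 | pay 53608 | balance=122825
8 | pay 55327 | balance=70642
9 | pay 46539 | balance=25911

25911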